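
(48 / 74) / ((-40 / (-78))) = 234 / 185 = 1.26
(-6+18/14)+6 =9/7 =1.29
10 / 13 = 0.77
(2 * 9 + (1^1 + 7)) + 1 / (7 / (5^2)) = 207 / 7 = 29.57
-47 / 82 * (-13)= 611 / 82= 7.45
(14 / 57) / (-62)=-0.00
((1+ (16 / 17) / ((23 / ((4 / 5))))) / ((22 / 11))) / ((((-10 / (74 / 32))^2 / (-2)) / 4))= -2764011 / 12512000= -0.22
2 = 2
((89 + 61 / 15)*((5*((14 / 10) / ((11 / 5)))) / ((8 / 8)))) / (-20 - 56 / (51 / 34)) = -5.16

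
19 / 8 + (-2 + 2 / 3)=25 / 24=1.04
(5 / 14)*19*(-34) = -1615 / 7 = -230.71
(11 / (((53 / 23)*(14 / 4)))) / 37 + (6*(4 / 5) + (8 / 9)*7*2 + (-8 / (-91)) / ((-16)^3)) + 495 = 2106250157387 / 4111511040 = 512.28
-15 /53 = -0.28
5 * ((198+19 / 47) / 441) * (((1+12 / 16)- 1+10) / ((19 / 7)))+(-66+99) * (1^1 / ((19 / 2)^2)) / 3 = 38613761 / 4275684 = 9.03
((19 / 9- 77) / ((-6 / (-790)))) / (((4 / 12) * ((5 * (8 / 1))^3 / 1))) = -26623 / 57600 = -0.46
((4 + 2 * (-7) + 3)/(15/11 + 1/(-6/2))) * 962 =-111111/17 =-6535.94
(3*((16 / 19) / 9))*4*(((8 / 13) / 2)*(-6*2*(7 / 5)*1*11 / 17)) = -78848 / 20995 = -3.76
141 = 141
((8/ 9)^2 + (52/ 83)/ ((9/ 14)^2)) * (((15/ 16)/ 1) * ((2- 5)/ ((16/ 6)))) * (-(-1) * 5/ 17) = -475/ 664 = -0.72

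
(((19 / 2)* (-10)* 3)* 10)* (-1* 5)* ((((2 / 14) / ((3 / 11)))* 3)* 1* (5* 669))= 524328750 / 7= 74904107.14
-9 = -9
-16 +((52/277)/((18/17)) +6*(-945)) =-14174756/2493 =-5685.82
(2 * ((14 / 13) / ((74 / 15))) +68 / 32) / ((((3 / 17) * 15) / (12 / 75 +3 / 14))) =0.36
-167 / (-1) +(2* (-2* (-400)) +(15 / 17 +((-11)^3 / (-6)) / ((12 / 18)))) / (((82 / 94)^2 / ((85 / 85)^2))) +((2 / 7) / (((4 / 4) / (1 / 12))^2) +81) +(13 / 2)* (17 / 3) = 992676367 / 351288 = 2825.82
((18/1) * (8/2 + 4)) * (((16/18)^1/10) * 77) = 4928/5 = 985.60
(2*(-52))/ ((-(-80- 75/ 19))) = -1976/ 1595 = -1.24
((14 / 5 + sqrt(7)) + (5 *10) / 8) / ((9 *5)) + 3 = sqrt(7) / 45 + 2881 / 900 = 3.26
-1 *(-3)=3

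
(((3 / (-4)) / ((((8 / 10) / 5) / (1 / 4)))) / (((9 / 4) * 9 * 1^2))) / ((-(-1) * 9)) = -25 / 3888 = -0.01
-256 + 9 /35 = -8951 /35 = -255.74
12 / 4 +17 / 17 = 4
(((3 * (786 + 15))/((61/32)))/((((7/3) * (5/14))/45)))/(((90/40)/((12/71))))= 22146048/4331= 5113.38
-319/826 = -0.39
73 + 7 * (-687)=-4736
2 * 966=1932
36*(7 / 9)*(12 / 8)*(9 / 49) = 54 / 7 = 7.71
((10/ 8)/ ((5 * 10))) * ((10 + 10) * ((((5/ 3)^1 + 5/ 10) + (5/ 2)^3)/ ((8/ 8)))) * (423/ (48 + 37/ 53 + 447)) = 3190971/ 420352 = 7.59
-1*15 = -15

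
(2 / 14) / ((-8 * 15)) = -1 / 840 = -0.00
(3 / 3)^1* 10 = 10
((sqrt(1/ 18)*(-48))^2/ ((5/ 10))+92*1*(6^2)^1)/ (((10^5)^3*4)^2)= 223/ 1000000000000000000000000000000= 0.00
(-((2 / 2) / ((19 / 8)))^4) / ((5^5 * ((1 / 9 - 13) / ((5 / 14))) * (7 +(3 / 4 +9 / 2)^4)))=1179648 / 3245271379686875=0.00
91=91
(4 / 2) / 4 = 1 / 2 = 0.50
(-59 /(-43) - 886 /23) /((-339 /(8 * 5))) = 489880 /111757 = 4.38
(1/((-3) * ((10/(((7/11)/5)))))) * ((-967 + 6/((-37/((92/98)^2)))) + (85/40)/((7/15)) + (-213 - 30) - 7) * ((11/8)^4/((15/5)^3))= 0.68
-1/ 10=-0.10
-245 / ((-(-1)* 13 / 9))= -2205 / 13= -169.62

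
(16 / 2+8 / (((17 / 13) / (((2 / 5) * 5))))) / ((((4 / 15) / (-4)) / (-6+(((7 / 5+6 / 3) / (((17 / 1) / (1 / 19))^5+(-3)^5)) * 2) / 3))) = 6802892072855269 / 3735438153700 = 1821.18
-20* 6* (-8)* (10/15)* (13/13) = 640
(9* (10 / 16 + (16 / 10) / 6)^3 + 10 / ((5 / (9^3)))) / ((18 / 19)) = 5342059817 / 3456000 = 1545.73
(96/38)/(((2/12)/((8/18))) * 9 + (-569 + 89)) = -128/24149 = -0.01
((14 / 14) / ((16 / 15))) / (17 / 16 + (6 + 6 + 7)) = 5 / 107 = 0.05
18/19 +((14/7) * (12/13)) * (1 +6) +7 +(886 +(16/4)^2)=227949/247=922.87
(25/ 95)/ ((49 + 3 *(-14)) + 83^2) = 5/ 131024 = 0.00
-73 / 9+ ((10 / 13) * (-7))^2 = 31763 / 1521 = 20.88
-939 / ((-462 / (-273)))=-12207 / 22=-554.86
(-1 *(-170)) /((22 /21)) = 162.27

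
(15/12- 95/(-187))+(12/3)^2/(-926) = 602861/346324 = 1.74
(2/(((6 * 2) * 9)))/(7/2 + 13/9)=1/267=0.00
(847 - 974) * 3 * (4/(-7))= 1524/7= 217.71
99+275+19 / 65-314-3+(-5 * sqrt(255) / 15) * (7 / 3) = 3724 / 65-7 * sqrt(255) / 9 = 44.87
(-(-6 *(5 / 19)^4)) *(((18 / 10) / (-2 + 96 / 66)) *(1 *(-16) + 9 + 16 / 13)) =928125 / 1694173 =0.55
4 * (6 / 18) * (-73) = -292 / 3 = -97.33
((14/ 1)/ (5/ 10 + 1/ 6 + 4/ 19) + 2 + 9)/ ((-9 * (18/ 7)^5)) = -5663959/ 212576400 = -0.03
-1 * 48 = -48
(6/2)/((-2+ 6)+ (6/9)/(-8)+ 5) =36/107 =0.34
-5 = -5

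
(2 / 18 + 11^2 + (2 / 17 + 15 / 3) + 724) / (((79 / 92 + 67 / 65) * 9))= 777908300 / 15558723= 50.00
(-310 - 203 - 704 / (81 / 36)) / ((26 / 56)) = -208124 / 117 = -1778.84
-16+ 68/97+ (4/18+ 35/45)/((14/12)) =-9806/679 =-14.44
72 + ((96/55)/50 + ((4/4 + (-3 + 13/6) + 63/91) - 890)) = -87634631/107250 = -817.11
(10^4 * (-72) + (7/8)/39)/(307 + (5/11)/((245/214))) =-121080956227/51694344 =-2342.25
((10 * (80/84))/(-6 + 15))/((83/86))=17200/15687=1.10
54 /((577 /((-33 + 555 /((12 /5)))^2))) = 16978923 /4616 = 3678.28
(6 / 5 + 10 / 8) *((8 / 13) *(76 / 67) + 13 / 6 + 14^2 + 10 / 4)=12891067 / 26130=493.34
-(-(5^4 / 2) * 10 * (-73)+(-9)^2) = -228206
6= 6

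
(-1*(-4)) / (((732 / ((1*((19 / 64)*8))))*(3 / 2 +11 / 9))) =57 / 11956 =0.00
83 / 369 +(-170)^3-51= -1812915736 / 369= -4913050.78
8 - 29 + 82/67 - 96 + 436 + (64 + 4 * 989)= 290795/67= 4340.22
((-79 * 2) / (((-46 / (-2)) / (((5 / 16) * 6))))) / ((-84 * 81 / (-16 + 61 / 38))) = -216065 / 7928928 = -0.03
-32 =-32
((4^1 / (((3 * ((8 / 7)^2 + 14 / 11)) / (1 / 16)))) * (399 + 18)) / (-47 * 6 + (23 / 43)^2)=-996611 / 20835560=-0.05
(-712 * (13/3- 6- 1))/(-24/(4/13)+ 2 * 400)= 2848/1083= 2.63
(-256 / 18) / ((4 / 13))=-416 / 9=-46.22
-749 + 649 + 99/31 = -3001/31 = -96.81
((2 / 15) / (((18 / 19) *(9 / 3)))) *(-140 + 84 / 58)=-76342 / 11745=-6.50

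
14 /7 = 2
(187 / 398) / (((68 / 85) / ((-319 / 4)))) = -298265 / 6368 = -46.84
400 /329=1.22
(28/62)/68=7/1054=0.01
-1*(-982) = 982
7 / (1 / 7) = 49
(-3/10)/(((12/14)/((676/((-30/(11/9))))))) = 13013/1350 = 9.64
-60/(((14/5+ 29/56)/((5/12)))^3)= -857500000/7215885801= -0.12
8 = 8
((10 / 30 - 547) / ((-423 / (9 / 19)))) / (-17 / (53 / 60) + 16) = -21730 / 115197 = -0.19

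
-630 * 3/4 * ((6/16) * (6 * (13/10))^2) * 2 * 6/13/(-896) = 28431/2560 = 11.11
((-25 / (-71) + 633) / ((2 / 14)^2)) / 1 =2203432 / 71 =31034.25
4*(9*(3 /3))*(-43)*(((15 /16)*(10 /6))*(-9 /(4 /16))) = 87075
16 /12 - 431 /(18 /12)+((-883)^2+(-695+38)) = 778746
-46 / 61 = -0.75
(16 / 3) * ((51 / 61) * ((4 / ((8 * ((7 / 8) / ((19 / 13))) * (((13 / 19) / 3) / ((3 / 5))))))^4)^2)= 221333180833854444442054618531233792 / 91404552490696900064521523828125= 2421.47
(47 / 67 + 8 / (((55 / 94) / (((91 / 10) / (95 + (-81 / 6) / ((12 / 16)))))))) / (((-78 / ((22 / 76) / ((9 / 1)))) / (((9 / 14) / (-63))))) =156557 / 16055839800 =0.00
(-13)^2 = 169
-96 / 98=-48 / 49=-0.98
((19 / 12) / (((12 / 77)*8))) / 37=1463 / 42624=0.03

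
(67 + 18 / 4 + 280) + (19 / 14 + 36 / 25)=354.30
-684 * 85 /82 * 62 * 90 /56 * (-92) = 1865421900 /287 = 6499727.87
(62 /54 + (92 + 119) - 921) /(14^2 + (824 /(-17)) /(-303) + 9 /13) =-427201619 /118636371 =-3.60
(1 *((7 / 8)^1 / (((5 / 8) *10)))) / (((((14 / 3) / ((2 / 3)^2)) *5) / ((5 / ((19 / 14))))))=14 / 1425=0.01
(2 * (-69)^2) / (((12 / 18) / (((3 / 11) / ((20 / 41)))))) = 1756809 / 220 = 7985.50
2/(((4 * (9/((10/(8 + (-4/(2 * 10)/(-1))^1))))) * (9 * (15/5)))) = 25/9963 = 0.00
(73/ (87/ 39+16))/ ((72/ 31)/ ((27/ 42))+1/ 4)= 117676/ 113523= 1.04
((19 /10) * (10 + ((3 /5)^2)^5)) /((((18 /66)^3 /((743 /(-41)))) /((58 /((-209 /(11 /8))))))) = 2802382629793043 /432421875000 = 6480.67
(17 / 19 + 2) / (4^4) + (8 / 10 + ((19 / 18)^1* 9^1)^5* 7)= 13172866411 / 24320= 541647.47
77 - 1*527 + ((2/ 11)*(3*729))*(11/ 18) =-207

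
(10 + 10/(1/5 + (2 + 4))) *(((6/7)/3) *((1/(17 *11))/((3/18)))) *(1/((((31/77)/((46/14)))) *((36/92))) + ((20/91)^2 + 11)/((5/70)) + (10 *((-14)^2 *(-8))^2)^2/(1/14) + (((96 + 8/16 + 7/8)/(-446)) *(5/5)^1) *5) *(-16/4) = -1195934263856539450786203000/331858267741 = -3603750094874570.75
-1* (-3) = 3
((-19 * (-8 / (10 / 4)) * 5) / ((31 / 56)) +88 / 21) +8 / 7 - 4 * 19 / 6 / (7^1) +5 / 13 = 4680629 / 8463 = 553.07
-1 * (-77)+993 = 1070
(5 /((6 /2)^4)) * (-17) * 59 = -5015 /81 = -61.91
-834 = -834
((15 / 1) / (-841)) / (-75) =1 / 4205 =0.00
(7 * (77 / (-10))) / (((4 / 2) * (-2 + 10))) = -539 / 160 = -3.37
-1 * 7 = -7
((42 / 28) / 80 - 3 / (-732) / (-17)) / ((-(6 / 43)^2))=-5678279 / 5973120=-0.95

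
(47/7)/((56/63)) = 423/56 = 7.55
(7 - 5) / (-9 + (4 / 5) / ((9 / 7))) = -90 / 377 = -0.24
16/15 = 1.07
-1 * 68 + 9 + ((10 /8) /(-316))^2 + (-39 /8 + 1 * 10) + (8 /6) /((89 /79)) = -22477379213 /426584832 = -52.69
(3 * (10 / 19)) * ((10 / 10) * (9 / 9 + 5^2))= 780 / 19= 41.05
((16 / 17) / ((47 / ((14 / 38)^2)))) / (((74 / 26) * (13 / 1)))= 784 / 10672243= 0.00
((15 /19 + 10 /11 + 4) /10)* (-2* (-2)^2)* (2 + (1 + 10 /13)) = -233436 /13585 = -17.18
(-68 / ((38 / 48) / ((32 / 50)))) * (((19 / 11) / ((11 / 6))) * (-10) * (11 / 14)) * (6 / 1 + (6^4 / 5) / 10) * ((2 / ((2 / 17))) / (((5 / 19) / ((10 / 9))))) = 1281994752 / 1375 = 932359.82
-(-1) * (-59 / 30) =-59 / 30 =-1.97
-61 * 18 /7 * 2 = -2196 /7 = -313.71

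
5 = 5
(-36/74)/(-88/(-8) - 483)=9/8732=0.00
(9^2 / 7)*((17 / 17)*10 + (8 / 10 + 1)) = 4779 / 35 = 136.54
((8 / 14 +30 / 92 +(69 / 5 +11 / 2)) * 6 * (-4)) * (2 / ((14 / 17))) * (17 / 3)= -37590808 / 5635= -6670.95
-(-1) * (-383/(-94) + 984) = 92879/94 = 988.07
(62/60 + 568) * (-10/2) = -17071/6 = -2845.17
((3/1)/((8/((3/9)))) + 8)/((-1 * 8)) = -65/64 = -1.02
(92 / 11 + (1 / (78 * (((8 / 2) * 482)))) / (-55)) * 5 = 69176639 / 1654224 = 41.82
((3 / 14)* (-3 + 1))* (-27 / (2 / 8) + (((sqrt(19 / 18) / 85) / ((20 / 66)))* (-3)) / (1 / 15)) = 297* sqrt(38) / 2380 + 324 / 7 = 47.05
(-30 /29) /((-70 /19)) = 57 /203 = 0.28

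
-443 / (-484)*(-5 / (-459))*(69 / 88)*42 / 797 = 0.00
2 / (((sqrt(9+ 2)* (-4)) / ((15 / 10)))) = -3* sqrt(11) / 44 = -0.23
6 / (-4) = -3 / 2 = -1.50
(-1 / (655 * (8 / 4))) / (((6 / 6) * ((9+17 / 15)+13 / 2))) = -3 / 65369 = -0.00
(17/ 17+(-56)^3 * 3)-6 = -526853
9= 9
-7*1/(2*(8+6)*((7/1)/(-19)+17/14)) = -133/450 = -0.30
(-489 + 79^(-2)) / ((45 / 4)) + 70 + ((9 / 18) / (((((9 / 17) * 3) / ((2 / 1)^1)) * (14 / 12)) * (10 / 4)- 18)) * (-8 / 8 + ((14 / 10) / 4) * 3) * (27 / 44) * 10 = 26.52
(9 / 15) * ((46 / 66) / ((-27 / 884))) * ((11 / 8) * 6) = -5083 / 45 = -112.96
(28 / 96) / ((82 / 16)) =0.06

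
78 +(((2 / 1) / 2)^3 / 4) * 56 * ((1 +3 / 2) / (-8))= 589 / 8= 73.62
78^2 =6084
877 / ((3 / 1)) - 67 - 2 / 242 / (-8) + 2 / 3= 218769 / 968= 226.00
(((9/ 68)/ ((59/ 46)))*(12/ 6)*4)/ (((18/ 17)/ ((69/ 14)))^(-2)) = 254016/ 6666941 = 0.04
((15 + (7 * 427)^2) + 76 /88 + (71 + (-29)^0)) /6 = 196552595 /132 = 1489034.81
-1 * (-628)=628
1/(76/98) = 49/38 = 1.29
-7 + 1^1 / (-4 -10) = -99 / 14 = -7.07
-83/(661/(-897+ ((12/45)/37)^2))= 22932767947/203604525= 112.63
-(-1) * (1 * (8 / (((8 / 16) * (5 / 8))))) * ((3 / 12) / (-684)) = -8 / 855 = -0.01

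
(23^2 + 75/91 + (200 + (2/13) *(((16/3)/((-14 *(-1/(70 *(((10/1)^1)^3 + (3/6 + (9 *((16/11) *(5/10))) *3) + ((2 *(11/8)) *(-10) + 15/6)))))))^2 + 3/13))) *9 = 139574104617536/143143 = 975067622.01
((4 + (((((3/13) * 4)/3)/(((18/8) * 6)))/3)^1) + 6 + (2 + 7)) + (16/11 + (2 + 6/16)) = 2116181/92664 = 22.84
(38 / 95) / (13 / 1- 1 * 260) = -2 / 1235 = -0.00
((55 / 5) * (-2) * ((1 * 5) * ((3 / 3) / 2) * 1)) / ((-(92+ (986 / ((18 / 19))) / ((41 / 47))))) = 20295 / 474197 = 0.04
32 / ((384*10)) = 1 / 120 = 0.01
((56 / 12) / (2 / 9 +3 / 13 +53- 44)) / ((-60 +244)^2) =39 / 2674624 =0.00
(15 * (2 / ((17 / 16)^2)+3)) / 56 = 2955 / 2312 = 1.28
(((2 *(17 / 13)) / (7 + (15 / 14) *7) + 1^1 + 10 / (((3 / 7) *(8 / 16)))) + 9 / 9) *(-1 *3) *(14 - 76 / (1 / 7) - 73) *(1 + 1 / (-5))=69284.64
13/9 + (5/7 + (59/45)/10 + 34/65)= 115189/40950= 2.81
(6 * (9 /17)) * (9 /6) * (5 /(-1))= -405 /17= -23.82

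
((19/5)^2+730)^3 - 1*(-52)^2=6446237183131/15625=412559179.72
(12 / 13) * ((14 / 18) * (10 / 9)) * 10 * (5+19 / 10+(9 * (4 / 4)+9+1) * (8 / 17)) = 754040 / 5967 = 126.37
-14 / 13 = -1.08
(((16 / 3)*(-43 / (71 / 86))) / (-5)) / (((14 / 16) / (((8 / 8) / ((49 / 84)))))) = 1893376 / 17395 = 108.85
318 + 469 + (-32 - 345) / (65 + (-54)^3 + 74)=4269488 / 5425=787.00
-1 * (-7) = 7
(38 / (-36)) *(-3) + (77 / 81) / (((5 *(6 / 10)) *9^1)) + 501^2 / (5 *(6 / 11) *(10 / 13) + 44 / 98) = 1923270924962 / 19514601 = 98555.48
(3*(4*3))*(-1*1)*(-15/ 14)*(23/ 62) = 3105/ 217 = 14.31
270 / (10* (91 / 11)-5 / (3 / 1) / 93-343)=-414315 / 399416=-1.04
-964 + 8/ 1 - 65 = -1021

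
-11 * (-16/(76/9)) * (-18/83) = -7128/1577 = -4.52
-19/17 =-1.12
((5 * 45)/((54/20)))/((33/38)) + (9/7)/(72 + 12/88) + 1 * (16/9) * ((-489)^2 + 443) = 52055250542/122199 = 425987.53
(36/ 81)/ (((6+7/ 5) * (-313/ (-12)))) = 80/ 34743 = 0.00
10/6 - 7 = -5.33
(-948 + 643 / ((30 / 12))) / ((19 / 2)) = -72.72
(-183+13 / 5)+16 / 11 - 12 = -190.95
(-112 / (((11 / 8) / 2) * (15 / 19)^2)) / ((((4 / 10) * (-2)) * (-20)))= -40432 / 2475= -16.34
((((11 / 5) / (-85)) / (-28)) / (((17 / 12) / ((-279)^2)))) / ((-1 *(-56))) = 2568753 / 2832200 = 0.91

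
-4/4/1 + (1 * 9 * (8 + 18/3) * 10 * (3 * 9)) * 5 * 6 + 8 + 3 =1020610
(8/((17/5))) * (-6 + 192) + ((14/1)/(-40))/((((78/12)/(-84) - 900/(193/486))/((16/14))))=2733669477216/6246285265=437.65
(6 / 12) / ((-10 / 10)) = -1 / 2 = -0.50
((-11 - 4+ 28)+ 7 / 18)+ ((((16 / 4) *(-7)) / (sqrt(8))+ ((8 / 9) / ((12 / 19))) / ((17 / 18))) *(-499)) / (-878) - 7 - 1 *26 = -2520667 / 134334 - 3493 *sqrt(2) / 878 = -24.39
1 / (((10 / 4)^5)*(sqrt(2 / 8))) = 64 / 3125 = 0.02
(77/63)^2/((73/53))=6413/5913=1.08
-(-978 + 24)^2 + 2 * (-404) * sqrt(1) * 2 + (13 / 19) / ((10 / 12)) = -86614462 / 95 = -911731.18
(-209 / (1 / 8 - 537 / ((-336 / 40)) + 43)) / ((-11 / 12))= 2.13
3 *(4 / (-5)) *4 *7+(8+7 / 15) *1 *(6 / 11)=-3442 / 55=-62.58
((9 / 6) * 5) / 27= 5 / 18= 0.28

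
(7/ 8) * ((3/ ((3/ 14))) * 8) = 98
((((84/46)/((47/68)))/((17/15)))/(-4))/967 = -0.00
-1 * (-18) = 18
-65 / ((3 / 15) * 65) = -5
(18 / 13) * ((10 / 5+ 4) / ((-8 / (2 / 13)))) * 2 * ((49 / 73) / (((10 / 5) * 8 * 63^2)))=-1 / 296088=-0.00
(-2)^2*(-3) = -12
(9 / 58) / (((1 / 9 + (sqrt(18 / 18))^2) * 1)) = 81 / 580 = 0.14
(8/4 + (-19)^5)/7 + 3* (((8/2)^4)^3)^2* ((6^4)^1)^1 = 7660622966154737599/7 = 1094374709450676799.86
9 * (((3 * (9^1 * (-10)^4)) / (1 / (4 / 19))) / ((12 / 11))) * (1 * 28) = 249480000 / 19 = 13130526.32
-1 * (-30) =30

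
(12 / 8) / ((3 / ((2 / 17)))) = 1 / 17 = 0.06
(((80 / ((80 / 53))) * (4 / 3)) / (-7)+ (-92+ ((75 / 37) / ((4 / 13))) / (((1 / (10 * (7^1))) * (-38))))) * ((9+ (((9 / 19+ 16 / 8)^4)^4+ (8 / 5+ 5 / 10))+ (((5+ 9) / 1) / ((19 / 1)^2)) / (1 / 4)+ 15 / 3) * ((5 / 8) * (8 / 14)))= -38246075434670203087970467277727883 / 476925185911864625429155536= -80193029.36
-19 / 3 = -6.33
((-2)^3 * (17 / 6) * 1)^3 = -314432 / 27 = -11645.63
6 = 6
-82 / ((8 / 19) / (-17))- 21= 13159 / 4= 3289.75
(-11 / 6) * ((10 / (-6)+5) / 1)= -55 / 9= -6.11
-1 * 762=-762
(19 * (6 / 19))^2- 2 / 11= 394 / 11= 35.82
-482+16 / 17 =-8178 / 17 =-481.06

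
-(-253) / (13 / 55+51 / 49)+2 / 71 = 48417169 / 244382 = 198.12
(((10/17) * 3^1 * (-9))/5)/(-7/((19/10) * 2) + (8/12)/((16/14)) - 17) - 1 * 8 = -7.83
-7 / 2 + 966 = 1925 / 2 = 962.50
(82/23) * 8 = 656/23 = 28.52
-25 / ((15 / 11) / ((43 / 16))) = -49.27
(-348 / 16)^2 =7569 / 16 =473.06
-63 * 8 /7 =-72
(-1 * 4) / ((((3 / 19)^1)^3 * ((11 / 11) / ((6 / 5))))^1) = -54872 / 45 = -1219.38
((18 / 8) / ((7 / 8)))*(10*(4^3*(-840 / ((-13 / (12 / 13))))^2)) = 167215104000 / 28561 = 5854665.59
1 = 1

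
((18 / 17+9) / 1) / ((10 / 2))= 171 / 85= 2.01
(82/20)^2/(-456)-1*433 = -19746481/45600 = -433.04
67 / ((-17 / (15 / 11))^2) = 15075 / 34969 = 0.43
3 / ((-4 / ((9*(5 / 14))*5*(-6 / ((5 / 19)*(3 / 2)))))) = 183.21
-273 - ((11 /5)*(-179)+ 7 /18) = 10837 /90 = 120.41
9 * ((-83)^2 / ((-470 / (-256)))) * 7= 55552896 / 235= 236395.30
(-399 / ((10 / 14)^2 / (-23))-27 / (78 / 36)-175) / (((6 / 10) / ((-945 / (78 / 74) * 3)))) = -13484424744 / 169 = -79789495.53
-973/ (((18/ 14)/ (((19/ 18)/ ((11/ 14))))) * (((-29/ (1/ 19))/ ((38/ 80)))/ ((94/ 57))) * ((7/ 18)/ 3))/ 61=320117/ 1751310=0.18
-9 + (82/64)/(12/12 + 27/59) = -22349/2752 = -8.12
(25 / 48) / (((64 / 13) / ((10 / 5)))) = 325 / 1536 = 0.21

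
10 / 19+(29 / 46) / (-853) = 391829 / 745522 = 0.53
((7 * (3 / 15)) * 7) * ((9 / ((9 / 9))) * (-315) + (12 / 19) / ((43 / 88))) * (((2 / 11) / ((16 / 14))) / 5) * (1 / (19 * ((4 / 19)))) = -220.90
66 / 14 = 33 / 7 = 4.71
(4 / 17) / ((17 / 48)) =192 / 289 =0.66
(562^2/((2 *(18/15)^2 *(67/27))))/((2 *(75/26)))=1026493/134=7660.40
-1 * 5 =-5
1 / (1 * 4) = 1 / 4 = 0.25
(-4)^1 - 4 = -8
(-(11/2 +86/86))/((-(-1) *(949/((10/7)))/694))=-3470/511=-6.79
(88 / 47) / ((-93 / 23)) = -2024 / 4371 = -0.46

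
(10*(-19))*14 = -2660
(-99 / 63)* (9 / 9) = -11 / 7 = -1.57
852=852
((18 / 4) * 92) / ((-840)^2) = 23 / 39200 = 0.00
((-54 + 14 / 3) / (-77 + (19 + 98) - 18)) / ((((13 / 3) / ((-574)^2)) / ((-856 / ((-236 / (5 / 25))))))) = -5217581936 / 42185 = -123683.35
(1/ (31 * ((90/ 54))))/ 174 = 1/ 8990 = 0.00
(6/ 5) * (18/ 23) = 108/ 115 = 0.94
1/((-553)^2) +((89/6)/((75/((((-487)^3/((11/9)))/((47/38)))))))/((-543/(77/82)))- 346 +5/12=275046383739637891/10666220368300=25786.68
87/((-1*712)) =-87/712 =-0.12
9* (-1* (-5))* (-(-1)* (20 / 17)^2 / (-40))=-450 / 289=-1.56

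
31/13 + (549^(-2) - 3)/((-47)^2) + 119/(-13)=-58601697818/8655332517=-6.77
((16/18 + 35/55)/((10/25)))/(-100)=-151/3960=-0.04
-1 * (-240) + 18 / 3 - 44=202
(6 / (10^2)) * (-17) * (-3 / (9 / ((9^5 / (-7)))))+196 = -935233 / 350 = -2672.09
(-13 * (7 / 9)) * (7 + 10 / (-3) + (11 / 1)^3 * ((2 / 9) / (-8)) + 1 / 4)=54145 / 162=334.23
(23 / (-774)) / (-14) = 23 / 10836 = 0.00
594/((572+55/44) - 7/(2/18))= 2376/2041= 1.16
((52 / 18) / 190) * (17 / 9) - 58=-446089 / 7695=-57.97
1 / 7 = 0.14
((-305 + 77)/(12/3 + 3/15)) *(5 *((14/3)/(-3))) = 3800/9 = 422.22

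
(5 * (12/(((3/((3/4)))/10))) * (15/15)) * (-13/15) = -130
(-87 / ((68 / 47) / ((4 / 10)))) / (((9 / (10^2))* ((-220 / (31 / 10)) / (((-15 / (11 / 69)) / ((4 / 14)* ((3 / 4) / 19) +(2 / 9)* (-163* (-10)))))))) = -120338001 / 123020942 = -0.98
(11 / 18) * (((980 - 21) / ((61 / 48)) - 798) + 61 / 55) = -141809 / 5490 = -25.83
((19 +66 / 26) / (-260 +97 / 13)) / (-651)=40 / 305319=0.00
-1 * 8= -8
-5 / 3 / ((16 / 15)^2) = -375 / 256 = -1.46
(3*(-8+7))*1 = -3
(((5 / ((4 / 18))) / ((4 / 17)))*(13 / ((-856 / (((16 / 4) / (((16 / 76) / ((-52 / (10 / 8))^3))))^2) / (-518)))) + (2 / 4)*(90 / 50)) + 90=941243036514865091199 / 668750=1407466222825966.49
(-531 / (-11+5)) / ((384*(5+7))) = 59 / 3072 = 0.02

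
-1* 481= -481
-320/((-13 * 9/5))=1600/117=13.68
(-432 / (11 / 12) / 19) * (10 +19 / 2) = -483.67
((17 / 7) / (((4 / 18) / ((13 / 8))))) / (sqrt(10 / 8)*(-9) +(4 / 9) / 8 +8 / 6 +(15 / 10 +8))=1449981*sqrt(5) / 314216 +125307 / 11222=21.48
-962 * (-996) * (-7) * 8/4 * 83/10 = -556686312/5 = -111337262.40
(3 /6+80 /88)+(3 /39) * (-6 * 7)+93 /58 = -905 /4147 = -0.22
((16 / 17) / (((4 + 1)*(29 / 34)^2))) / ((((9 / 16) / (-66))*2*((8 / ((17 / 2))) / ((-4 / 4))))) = 203456 / 12615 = 16.13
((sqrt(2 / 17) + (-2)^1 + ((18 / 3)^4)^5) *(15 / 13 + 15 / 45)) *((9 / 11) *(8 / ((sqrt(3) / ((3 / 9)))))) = 464 *sqrt(3) *(sqrt(34) + 62154693481070558) / 7293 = 6849302123360910.00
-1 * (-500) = 500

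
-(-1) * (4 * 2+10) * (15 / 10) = 27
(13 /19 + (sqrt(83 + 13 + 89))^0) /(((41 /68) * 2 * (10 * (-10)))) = -272 /19475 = -0.01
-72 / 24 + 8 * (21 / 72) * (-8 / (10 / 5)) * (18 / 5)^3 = -438.46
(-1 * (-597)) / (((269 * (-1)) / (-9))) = 5373 / 269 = 19.97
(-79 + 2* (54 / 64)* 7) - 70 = -2195 / 16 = -137.19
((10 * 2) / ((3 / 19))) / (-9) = -14.07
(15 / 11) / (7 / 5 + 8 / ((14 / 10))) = 175 / 913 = 0.19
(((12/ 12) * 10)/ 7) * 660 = 6600/ 7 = 942.86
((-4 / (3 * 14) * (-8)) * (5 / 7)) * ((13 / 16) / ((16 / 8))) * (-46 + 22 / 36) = -53105 / 5292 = -10.03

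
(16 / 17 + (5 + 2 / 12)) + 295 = 30713 / 102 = 301.11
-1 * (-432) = 432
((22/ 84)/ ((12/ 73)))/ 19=803/ 9576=0.08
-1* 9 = -9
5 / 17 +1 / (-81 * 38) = 15373 / 52326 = 0.29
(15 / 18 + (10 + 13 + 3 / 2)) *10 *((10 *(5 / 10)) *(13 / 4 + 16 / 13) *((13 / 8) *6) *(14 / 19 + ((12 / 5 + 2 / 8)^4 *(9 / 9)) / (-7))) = -31277719387 / 89600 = -349081.69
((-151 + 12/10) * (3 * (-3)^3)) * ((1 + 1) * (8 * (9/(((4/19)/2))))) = 82995192/5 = 16599038.40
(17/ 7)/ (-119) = -1/ 49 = -0.02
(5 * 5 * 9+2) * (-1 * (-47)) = 10669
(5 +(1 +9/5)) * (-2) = -15.60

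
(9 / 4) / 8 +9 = 9.28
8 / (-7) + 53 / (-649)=-5563 / 4543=-1.22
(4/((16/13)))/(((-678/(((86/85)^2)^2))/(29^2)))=-74755502666/17696011875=-4.22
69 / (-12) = -23 / 4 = -5.75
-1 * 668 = -668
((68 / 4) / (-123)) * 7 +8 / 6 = 15 / 41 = 0.37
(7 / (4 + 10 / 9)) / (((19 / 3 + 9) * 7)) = 27 / 2116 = 0.01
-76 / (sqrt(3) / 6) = -263.27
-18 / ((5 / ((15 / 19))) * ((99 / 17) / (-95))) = 510 / 11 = 46.36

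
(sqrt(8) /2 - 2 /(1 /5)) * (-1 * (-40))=-400+ 40 * sqrt(2)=-343.43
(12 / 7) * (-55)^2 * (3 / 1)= 15557.14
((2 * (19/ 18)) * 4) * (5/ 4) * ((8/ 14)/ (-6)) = -190/ 189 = -1.01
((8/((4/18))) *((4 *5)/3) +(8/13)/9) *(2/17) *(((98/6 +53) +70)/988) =308968/77571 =3.98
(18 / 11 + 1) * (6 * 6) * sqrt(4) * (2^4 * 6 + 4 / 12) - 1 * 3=201111 / 11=18282.82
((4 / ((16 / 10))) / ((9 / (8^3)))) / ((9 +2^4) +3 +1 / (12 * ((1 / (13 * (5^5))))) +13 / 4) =0.04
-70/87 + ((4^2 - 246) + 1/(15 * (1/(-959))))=-42737/145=-294.74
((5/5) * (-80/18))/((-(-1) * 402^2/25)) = -250/363609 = -0.00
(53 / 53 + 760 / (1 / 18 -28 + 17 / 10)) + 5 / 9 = -291266 / 10629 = -27.40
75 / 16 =4.69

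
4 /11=0.36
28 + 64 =92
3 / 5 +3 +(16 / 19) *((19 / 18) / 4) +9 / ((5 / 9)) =901 / 45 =20.02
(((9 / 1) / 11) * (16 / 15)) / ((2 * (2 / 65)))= 156 / 11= 14.18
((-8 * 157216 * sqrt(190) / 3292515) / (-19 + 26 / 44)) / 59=27670016 * sqrt(190) / 78674645925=0.00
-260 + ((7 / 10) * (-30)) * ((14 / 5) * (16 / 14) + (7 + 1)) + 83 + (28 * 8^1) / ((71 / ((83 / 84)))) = -435673 / 1065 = -409.08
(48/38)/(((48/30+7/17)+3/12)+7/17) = 2720/5757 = 0.47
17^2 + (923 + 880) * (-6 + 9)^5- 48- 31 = 438339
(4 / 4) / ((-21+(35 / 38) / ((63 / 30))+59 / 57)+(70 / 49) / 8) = -0.05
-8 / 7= -1.14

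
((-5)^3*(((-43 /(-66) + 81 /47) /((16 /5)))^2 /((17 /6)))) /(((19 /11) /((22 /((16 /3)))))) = -169602153125 /2922524672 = -58.03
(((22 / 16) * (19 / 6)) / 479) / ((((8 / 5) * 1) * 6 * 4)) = 1045 / 4414464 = 0.00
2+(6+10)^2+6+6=270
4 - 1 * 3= 1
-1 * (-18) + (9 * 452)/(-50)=-1584/25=-63.36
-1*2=-2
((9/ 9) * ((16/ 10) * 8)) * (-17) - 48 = -1328/ 5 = -265.60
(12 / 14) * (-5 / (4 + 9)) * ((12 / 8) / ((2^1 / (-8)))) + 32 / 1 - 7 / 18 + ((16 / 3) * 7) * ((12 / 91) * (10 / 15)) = 60395 / 1638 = 36.87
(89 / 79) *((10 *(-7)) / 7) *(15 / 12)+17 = 2.92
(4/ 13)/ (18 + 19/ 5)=20/ 1417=0.01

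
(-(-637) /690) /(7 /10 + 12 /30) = 637 /759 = 0.84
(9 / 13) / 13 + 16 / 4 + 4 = 1361 / 169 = 8.05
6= 6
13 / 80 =0.16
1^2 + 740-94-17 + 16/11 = 6946/11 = 631.45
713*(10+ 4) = 9982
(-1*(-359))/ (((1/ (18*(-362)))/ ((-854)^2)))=-1706048077104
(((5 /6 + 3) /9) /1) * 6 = 23 /9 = 2.56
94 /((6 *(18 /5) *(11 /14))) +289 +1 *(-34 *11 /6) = 68965 /297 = 232.21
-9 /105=-0.09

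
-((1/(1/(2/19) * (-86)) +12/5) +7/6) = -87389/24510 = -3.57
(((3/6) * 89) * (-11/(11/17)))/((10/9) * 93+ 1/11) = -49929/6826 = -7.31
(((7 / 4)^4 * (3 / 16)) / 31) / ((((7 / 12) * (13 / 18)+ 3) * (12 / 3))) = 194481 / 46917632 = 0.00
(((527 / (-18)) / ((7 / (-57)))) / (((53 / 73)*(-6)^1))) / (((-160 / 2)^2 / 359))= -262410691 / 85478400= -3.07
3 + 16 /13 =55 /13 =4.23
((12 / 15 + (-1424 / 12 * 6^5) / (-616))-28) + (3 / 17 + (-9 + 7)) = 9614281 / 6545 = 1468.95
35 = 35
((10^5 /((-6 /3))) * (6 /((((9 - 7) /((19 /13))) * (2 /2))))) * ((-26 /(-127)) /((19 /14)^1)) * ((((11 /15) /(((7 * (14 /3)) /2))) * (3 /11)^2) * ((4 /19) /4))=-1080000 /185801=-5.81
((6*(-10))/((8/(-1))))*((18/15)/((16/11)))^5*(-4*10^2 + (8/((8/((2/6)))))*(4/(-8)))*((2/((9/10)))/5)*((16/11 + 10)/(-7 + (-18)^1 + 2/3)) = 179385968223/747520000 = 239.97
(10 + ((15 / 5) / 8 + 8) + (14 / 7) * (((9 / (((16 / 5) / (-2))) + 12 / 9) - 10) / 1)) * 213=-17395 / 8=-2174.38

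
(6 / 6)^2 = 1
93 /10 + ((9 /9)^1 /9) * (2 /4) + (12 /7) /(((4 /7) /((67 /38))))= 25043 /1710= 14.65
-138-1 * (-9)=-129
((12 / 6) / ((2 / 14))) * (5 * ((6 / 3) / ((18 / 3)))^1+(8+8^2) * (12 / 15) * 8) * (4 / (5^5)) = 388472 / 46875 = 8.29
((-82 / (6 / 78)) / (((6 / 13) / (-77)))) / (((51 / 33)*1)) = 5868863 / 51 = 115075.75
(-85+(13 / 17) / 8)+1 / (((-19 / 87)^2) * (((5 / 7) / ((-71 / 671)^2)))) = -9347749879527 / 110525160680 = -84.58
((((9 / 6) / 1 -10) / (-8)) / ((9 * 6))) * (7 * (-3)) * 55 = -6545 / 288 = -22.73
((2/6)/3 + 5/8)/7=53/504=0.11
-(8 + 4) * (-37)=444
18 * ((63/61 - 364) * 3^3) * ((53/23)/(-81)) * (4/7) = 4023336/1403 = 2867.67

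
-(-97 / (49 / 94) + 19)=8187 / 49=167.08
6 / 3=2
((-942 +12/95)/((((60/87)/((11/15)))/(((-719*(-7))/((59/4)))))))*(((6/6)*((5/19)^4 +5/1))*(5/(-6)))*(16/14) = 1628898.67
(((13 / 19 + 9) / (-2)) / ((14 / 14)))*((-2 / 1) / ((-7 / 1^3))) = -1.38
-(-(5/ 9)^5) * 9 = 3125/ 6561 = 0.48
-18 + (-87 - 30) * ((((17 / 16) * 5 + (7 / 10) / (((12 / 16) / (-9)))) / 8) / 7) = -51741 / 4480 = -11.55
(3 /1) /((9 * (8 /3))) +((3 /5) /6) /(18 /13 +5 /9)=1603 /9080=0.18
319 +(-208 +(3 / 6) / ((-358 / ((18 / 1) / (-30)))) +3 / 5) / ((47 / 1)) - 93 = 37284271 / 168260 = 221.59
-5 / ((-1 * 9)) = 5 / 9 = 0.56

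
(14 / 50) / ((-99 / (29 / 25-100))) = 17297 / 61875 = 0.28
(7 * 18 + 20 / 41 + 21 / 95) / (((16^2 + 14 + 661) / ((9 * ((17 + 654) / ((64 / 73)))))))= 217571660757 / 232079680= 937.49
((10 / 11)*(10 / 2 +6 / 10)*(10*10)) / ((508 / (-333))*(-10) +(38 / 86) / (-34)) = 2726337600 / 81626963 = 33.40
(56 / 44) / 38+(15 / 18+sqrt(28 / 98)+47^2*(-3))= -8309171 / 1254+sqrt(14) / 7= -6625.60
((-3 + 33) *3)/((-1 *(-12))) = 15/2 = 7.50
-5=-5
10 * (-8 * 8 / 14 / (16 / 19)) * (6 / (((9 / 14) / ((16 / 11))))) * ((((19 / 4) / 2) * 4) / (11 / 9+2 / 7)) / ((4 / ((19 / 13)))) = -242592 / 143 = -1696.45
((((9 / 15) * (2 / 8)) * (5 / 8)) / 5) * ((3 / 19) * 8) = 9 / 380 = 0.02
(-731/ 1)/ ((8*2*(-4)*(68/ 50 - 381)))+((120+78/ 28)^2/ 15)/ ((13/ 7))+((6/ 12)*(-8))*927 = -3166.83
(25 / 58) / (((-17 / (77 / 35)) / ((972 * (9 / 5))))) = -48114 / 493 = -97.59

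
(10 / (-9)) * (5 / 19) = -50 / 171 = -0.29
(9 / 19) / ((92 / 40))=90 / 437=0.21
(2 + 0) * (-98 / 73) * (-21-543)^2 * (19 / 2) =-592294752 / 73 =-8113626.74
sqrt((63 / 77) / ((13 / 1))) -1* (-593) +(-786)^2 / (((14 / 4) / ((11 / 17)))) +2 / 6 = 114807.97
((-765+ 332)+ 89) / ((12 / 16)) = -1376 / 3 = -458.67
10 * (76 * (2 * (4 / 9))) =6080 / 9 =675.56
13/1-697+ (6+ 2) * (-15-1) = -812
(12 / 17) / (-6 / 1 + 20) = 6 / 119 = 0.05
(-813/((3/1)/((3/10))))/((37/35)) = -5691/74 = -76.91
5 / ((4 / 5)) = 25 / 4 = 6.25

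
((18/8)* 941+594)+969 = 14721/4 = 3680.25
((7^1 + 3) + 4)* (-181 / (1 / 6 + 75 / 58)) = -220458 / 127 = -1735.89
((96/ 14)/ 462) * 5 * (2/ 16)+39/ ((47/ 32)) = 672907/ 25333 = 26.56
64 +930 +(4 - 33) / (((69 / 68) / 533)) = -14238.99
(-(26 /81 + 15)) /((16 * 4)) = -0.24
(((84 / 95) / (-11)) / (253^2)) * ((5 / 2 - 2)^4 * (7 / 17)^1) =-147 / 4548479540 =-0.00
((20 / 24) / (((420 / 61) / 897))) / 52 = 1403 / 672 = 2.09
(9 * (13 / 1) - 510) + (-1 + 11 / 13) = -5111 / 13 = -393.15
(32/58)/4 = 4/29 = 0.14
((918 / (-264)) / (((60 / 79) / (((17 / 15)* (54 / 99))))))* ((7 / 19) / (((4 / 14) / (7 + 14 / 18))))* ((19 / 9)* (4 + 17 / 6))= -321072353 / 784080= -409.49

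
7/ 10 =0.70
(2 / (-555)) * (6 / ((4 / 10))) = -2 / 37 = -0.05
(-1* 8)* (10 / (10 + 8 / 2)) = -40 / 7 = -5.71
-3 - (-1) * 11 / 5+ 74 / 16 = 153 / 40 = 3.82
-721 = -721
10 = 10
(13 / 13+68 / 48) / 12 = 29 / 144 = 0.20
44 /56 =11 /14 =0.79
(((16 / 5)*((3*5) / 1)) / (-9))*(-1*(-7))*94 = -10528 / 3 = -3509.33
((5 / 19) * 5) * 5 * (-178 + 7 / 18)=-399625 / 342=-1168.49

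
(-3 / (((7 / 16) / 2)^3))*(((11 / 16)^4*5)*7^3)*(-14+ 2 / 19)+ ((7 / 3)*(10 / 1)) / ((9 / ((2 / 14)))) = 782708050 / 513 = 1525746.69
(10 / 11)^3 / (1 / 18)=18000 / 1331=13.52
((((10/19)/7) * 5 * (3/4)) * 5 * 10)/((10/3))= 1125/266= 4.23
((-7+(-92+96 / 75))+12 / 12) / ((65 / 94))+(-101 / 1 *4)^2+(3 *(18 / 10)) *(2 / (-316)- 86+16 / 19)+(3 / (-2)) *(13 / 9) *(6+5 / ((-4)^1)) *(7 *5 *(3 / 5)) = 162400.12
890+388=1278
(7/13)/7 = 1/13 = 0.08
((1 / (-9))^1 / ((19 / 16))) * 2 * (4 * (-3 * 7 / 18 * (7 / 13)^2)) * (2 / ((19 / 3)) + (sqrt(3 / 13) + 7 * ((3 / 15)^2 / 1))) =21952 * sqrt(39) / 1127061 + 6212416 / 41181075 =0.27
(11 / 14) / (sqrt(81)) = 11 / 126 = 0.09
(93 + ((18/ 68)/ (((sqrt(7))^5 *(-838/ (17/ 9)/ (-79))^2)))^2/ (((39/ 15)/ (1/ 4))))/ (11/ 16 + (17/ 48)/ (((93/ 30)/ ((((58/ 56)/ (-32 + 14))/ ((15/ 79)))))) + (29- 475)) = -402586558674845404207163/ 1927857689988146839628524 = -0.21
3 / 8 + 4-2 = 19 / 8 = 2.38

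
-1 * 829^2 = -687241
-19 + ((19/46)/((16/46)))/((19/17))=-287/16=-17.94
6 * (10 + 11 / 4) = 153 / 2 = 76.50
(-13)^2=169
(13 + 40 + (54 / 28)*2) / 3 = 398 / 21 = 18.95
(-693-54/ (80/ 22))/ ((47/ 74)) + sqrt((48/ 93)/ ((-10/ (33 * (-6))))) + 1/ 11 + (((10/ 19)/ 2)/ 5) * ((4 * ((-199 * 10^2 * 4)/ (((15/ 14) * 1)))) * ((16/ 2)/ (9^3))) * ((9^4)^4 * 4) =-124969197166032838145551/ 98230 + 12 * sqrt(1705)/ 155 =-1272210090257893085.94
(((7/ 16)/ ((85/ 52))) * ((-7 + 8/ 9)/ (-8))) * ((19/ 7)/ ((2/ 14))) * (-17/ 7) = -2717/ 288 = -9.43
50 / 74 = 25 / 37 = 0.68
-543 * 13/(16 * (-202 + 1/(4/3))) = 7059/3220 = 2.19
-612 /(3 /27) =-5508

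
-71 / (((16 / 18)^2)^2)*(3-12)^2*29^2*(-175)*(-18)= -49979275842825 / 2048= -24403943282.63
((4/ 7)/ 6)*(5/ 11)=10/ 231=0.04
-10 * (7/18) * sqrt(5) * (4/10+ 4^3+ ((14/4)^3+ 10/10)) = -30317 * sqrt(5)/72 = -941.54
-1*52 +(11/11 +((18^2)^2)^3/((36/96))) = 3084883683803085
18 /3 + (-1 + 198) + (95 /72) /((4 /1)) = 58559 /288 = 203.33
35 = 35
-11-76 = -87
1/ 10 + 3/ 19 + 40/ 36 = 2341/ 1710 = 1.37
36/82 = 18/41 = 0.44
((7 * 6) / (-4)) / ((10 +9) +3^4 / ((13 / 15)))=-273 / 2924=-0.09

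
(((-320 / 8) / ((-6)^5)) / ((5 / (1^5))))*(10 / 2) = 5 / 972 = 0.01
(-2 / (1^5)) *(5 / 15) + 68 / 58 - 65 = -5611 / 87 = -64.49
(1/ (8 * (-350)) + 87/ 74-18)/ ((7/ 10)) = -1743037/ 72520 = -24.04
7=7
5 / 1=5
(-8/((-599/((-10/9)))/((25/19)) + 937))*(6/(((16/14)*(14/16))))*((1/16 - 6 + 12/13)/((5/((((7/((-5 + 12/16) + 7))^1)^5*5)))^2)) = 4728569811173376000/2316808577635123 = 2040.98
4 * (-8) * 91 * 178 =-518336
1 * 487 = 487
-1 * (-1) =1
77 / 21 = 11 / 3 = 3.67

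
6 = 6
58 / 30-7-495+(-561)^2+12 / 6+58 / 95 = 17910742 / 57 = 314223.54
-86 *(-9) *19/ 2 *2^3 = 58824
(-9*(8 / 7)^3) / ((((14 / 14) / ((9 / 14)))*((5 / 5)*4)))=-5184 / 2401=-2.16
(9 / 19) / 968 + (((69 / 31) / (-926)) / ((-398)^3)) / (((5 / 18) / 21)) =2544995333187 / 5200808717813060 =0.00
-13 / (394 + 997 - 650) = -0.02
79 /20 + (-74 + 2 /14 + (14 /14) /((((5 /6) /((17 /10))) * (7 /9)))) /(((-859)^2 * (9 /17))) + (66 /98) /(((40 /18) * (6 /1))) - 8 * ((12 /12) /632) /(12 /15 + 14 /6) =965687567344669 /241646139894600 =4.00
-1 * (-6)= 6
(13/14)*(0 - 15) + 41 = 27.07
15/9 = 5/3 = 1.67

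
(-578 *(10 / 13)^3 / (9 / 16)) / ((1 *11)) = -9248000 / 217503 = -42.52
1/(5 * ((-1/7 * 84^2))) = -1/5040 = -0.00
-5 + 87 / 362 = -1723 / 362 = -4.76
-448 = -448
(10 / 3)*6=20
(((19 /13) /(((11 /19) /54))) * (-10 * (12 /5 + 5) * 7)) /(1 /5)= -50489460 /143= -353073.15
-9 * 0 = 0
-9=-9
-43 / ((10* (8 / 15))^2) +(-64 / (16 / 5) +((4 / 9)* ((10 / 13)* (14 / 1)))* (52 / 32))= -31643 / 2304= -13.73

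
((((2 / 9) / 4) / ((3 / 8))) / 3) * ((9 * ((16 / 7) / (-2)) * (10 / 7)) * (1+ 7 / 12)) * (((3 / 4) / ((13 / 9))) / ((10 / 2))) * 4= -304 / 637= -0.48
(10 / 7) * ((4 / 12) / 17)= 10 / 357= 0.03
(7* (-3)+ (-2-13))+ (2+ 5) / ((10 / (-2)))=-187 / 5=-37.40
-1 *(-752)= 752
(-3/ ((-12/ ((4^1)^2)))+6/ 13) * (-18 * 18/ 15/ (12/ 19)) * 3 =-29754/ 65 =-457.75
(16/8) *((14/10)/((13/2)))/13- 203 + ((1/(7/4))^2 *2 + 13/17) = -141867386/703885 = -201.55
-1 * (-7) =7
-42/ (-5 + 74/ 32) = 15.63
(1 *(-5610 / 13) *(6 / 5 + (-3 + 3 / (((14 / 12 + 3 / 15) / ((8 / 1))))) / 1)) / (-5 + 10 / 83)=11144078 / 7995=1393.88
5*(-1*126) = -630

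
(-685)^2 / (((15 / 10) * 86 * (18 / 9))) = 1818.70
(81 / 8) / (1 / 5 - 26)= -135 / 344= -0.39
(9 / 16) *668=1503 / 4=375.75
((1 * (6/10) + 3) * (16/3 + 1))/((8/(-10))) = -57/2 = -28.50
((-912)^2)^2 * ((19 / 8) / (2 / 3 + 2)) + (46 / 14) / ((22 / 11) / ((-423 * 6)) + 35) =191554413708507651 / 310898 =616132666368.09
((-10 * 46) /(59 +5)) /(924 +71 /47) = -5405 /695984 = -0.01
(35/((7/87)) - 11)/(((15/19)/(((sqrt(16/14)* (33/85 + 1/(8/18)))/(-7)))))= -1204372* sqrt(14)/20825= -216.39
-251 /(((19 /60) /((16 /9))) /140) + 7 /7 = -197276.19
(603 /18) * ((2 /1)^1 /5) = 67 /5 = 13.40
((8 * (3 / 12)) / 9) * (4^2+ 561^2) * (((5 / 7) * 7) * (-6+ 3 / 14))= -14163165 / 7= -2023309.29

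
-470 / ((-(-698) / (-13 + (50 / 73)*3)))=187765 / 25477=7.37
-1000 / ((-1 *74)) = 500 / 37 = 13.51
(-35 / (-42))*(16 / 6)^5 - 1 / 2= 163111 / 1458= 111.87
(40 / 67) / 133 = 40 / 8911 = 0.00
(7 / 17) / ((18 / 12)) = 14 / 51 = 0.27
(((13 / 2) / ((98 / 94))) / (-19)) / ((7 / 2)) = -611 / 6517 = -0.09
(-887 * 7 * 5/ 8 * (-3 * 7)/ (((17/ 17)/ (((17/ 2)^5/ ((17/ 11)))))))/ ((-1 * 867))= -690844385/ 256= -2698610.88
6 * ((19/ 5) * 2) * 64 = 14592/ 5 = 2918.40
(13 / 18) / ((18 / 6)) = 13 / 54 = 0.24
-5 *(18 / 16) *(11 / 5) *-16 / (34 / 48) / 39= 1584 / 221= 7.17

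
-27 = -27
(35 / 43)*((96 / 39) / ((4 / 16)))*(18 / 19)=80640 / 10621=7.59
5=5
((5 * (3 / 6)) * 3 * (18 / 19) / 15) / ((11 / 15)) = 135 / 209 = 0.65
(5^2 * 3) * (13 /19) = 975 /19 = 51.32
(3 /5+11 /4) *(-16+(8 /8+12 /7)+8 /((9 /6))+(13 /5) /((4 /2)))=-22.29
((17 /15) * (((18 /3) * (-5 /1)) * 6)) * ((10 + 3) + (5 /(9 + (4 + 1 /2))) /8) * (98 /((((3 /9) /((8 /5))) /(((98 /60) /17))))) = -27064072 /225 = -120284.76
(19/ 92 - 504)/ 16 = -46349/ 1472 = -31.49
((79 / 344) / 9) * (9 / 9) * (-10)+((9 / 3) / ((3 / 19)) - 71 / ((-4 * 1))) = 36.49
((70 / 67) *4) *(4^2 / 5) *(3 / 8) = 336 / 67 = 5.01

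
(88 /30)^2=1936 /225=8.60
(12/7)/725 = 0.00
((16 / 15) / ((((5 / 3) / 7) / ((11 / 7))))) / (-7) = -176 / 175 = -1.01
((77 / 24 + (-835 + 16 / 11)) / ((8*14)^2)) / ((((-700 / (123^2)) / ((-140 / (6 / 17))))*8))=-6264335593 / 88309760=-70.94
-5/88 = -0.06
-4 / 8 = -1 / 2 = -0.50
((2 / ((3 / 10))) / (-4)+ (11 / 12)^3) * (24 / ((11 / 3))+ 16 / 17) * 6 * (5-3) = -271075 / 3366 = -80.53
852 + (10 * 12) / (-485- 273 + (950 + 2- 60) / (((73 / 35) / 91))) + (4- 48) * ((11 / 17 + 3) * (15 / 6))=3558274404 / 7892777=450.83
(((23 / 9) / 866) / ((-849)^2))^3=12167 / 177307597759383851063013683784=0.00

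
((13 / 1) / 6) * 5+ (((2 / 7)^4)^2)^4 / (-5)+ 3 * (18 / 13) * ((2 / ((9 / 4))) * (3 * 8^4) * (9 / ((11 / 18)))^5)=2180499784569555395787660834405221138402864027 / 69368980732216488963164749231897890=31433354815.85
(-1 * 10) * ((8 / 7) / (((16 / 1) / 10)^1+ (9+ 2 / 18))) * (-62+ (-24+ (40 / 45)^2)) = 197200 / 2169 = 90.92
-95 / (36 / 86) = -4085 / 18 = -226.94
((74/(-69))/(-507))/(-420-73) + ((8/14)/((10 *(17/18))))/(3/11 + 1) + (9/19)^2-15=-22465890721354/1525377217455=-14.73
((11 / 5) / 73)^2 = 121 / 133225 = 0.00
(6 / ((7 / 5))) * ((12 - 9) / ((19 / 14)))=180 / 19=9.47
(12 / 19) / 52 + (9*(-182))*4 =-1618341 / 247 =-6551.99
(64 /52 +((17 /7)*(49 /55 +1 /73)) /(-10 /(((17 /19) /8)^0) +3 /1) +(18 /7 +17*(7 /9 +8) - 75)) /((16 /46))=20570529113 /92071980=223.42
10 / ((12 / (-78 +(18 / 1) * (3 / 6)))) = -115 / 2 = -57.50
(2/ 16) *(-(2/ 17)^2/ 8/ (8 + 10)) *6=-1/ 13872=-0.00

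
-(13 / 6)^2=-169 / 36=-4.69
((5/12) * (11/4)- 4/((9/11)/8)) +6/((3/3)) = -4603/144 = -31.97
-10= -10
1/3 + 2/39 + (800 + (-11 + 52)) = 10938/13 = 841.38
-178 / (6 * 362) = -89 / 1086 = -0.08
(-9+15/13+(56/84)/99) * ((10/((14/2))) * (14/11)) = -605360/42471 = -14.25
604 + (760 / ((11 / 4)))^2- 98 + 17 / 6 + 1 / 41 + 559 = 2305219453 / 29766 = 77444.72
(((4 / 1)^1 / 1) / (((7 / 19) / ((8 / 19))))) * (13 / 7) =416 / 49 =8.49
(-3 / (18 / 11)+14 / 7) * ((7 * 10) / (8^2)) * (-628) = -5495 / 48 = -114.48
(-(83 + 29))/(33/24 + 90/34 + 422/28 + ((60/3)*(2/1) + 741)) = -106624/761689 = -0.14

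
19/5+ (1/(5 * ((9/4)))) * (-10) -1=1.91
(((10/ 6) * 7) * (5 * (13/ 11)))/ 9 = 2275/ 297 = 7.66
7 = 7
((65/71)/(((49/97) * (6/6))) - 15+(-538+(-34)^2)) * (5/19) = 10520710/66101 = 159.16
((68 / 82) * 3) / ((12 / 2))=17 / 41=0.41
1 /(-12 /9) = -3 /4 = -0.75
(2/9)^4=16/6561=0.00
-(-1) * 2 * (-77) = -154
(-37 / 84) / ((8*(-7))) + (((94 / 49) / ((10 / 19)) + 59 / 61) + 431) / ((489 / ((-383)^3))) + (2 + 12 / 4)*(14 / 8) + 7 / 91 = -152154724119938741 / 3040171680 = -50048069.69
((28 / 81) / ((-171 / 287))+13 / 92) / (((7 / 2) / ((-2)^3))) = 2236996 / 2230011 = 1.00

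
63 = 63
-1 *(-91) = 91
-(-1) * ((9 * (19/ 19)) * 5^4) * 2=11250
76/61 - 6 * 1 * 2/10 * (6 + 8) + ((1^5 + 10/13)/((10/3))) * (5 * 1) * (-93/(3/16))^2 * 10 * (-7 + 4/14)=-1216691010904/27755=-43836822.59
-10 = -10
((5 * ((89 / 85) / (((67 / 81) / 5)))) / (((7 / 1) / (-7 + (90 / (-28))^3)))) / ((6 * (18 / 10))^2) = -1227454625 / 787604832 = -1.56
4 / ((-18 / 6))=-4 / 3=-1.33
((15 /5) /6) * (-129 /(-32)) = 2.02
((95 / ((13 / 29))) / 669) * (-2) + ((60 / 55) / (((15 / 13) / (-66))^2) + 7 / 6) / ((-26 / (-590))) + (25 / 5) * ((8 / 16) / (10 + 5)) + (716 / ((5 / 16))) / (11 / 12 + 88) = 289265975681 / 3569115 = 81046.98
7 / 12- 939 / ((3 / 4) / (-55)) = 826327 / 12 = 68860.58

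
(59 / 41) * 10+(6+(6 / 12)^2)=3385 / 164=20.64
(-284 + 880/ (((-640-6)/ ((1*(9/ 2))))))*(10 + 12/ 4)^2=-15837328/ 323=-49031.98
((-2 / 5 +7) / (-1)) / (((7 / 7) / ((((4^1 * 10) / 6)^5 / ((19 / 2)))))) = -14080000 / 1539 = -9148.80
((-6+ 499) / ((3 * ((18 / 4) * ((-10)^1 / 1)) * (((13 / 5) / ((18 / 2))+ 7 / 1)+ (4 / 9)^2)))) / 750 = -0.00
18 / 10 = 9 / 5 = 1.80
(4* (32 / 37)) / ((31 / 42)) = 5376 / 1147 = 4.69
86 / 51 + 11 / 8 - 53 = -20375 / 408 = -49.94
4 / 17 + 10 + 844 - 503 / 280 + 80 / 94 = 190898023 / 223720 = 853.29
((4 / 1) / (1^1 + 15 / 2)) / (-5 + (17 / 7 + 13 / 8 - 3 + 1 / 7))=-448 / 3621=-0.12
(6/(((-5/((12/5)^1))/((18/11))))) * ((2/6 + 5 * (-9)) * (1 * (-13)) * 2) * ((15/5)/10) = -2257632/1375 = -1641.91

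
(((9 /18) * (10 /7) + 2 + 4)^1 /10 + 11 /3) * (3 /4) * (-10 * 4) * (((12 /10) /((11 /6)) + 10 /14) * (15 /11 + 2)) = -17763589 /29645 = -599.21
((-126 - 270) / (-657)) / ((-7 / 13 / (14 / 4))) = -286 / 73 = -3.92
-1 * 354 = -354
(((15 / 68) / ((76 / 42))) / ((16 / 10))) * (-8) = -1575 / 2584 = -0.61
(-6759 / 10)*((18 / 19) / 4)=-60831 / 380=-160.08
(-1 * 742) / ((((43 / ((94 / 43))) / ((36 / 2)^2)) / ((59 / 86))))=-666651384 / 79507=-8384.81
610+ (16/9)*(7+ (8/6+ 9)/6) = 50666/81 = 625.51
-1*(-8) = 8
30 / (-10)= -3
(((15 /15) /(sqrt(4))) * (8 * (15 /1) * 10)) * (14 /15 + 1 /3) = 760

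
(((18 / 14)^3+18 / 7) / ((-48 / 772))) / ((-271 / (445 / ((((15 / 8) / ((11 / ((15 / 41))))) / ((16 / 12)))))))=11093456264 / 4182885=2652.11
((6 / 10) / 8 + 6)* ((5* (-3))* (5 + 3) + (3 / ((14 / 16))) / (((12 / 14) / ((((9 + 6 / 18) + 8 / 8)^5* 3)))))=85880163 / 10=8588016.30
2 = 2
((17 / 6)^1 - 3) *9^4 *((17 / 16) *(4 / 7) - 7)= 391473 / 56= 6990.59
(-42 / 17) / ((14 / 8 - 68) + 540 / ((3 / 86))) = -168 / 1048135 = -0.00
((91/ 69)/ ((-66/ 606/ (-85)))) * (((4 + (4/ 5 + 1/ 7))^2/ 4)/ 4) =668045209/ 425040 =1571.72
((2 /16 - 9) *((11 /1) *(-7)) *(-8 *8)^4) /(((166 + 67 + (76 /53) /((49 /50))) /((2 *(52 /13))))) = 238199540547584 /608901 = 391195843.90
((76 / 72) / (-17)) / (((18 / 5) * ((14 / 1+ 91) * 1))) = -19 / 115668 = -0.00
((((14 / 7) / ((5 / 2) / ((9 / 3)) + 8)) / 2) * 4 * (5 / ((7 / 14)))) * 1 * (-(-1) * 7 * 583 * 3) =55440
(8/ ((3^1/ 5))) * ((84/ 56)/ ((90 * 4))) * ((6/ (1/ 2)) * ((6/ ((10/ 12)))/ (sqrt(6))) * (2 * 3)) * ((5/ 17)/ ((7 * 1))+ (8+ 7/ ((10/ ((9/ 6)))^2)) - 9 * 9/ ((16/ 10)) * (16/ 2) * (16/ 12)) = -75941109 * sqrt(6)/ 29750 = -6252.67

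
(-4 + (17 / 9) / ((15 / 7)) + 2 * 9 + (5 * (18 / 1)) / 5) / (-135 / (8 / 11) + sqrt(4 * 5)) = -390632 / 2203945 - 568192 * sqrt(5) / 297532575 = -0.18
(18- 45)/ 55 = -27/ 55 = -0.49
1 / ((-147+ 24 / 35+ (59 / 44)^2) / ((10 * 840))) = -569184000 / 9792421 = -58.12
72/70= 36/35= 1.03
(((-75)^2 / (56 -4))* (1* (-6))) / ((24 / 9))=-50625 / 208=-243.39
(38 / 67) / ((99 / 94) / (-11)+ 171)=3572 / 1076355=0.00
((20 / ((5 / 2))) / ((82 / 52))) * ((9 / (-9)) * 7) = -1456 / 41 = -35.51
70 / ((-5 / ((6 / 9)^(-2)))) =-63 / 2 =-31.50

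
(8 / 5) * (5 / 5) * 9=72 / 5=14.40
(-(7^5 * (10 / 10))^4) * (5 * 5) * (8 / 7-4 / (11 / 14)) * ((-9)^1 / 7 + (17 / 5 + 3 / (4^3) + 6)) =2828057753423087226055 / 44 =64274039850524709683.07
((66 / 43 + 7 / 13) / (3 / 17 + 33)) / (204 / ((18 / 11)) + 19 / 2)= 19703 / 42299530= 0.00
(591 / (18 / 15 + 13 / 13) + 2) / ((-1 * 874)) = -2977 / 9614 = -0.31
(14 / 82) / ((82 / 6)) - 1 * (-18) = 30279 / 1681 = 18.01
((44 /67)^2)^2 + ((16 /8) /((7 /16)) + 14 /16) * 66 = 202925979553 /564231388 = 359.65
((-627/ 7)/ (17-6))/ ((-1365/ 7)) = 19/ 455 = 0.04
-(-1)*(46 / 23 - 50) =-48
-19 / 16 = -1.19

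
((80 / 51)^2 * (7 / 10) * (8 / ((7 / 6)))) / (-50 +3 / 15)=-51200 / 215883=-0.24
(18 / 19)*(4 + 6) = 180 / 19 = 9.47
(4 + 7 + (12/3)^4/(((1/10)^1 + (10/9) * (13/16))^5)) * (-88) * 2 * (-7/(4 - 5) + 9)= -4548898349771243776/6131066257801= -741942.45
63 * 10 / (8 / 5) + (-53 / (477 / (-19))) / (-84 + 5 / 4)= 4691621 / 11916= 393.72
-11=-11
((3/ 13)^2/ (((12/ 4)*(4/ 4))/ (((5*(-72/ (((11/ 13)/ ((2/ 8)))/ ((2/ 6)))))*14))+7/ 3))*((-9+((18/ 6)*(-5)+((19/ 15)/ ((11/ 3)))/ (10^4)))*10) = -2494796409/ 454275250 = -5.49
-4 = -4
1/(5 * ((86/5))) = 1/86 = 0.01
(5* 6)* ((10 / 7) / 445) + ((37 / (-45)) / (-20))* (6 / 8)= 95051 / 747600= 0.13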